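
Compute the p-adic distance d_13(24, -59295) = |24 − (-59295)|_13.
d_13(24, -59295) = 1/2197

Step 1 — x − y = 24 − (-59295) = 59319. Step 2 — v_13(59319) = 3 (factor: 59319 = (13^3 · 27); the sign does not affect v_p). Step 3 — |x − y|_13 = 13^{-3} = 1/2197.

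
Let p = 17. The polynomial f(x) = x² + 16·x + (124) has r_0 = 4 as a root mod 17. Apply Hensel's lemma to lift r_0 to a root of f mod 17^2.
r_1 = 140 (mod 289)

Hensel: r_{i+1} = r_i − f(r_i)·(f′(r_i))^{-1} mod 17^{i+2}, f′(x) = 2x + 16. Iterate:
  r_0 = 4 (mod 17)
  r_1 = 140 (mod 289)
Final: r = 140 satisfies f(r) ≡ 0 mod 17^2.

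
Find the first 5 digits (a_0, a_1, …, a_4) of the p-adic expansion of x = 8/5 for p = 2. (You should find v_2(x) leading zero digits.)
(a_0, …, a_4) = (0, 0, 0, 1, 0)

v_2(8/5) = 3, so a_0 = ... = a_2 = 0. Factor out: x = 2^3 · u with u = 1/5 a unit in ℤ_2. Expand u iteratively via a_{v+i} = u_i mod 2, u_{i+1} = (u_i − a_{v+i})/2:
  u_0 = 1/5;  a_3 = 1;  u_1 = (u_0 − 1)/2 = -2/5
  u_1 = -2/5;  a_4 = 0;  u_2 = (u_1 − 0)/2 = -1/5
Digits: (0, 0, 0, 1, 0).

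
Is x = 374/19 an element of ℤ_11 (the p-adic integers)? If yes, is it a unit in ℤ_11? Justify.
x ∈ ℤ_11 but not a unit; v_11(x) = 1 > 0

ℤ_11 = {x ∈ ℚ_11 : v_11(x) ≥ 0} and ℤ_11^× = {x ∈ ℤ_11 : v_11(x) = 0}. Here v_11(374/19) = v_11(num) − v_11(den) = 1; compare against these criteria.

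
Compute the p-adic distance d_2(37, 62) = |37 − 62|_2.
d_2(37, 62) = 1

Step 1 — x − y = 37 − 62 = -25. Step 2 — v_2(-25) = 0 (factor: -25 = −(2^0 · 25); the sign does not affect v_p). Step 3 — |x − y|_2 = 2^{0} = 1.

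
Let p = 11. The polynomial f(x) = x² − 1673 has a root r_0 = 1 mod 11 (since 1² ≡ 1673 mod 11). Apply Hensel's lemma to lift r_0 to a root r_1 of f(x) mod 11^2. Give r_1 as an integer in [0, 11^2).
r_1 = 111 (mod 121)

Hensel's recurrence: r_{i+1} = r_i − f(r_i)·(f′(r_i))^{-1} mod 11^{i+2}, with f′(x) = 2x. Iterate:
  r_0 = 1 (mod 11)
  r_1 = 111 (mod 121)
Final: r_1 = 111, and one checks f(r_1) ≡ 0 mod 11^2.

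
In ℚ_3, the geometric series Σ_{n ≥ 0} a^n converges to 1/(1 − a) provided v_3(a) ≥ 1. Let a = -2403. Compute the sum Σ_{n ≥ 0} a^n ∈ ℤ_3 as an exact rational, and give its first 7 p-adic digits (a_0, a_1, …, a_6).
Σ a^n = 1/(1 − a) = 1/2404;  first 7 digits = (1, 0, 0, 1, 0, 2, 0)

v_3(a) = 3 ≥ 1, so the series converges in ℤ_3 to 1/(1 − a) = 1/(1 − (-2403)) = 1/2404. Expand this rational in ℤ_3: compute digits iteratively via d_i = x_i mod 3, x_{i+1} = (x_i − d_i)/3. The first 7 digits are (1, 0, 0, 1, 0, 2, 0).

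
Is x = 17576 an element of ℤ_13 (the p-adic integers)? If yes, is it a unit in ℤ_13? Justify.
x ∈ ℤ_13 but not a unit; v_13(x) = 3 > 0

ℤ_13 = {x ∈ ℚ_13 : v_13(x) ≥ 0} and ℤ_13^× = {x ∈ ℤ_13 : v_13(x) = 0}. Here v_13(17576) = v_13(num) − v_13(den) = 3; compare against these criteria.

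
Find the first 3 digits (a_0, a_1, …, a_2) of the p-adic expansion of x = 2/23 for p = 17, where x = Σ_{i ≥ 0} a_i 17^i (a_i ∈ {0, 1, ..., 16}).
(a_0, …, a_2) = (6, 10, 9)

v_17(2/23) = 0 (numerator and denominator both coprime to 17), so x ∈ ℤ_17^×. Compute digits iteratively via a_i = x_i mod 17, x_{i+1} = (x_i − a_i)/17, with x_0 = x:
  x_0 = 2/23;  a_0 = 6;  x_1 = (x_0 − 6)/17 = -8/23
  x_1 = -8/23;  a_1 = 10;  x_2 = (x_1 − 10)/17 = -14/23
  x_2 = -14/23;  a_2 = 9;  x_3 = (x_2 − 9)/17 = -13/23
Digits: (6, 10, 9).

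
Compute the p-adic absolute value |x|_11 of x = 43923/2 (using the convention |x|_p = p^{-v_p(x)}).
|43923/2|_11 = 1/14641

Step 1 — compute v_11(x) by factoring powers of 11 out of the numerator and denominator: v_11(43923/2) = 4. Step 2 — apply |x|_p = p^{-v_p(x)} = 11^{-4} = 1/14641.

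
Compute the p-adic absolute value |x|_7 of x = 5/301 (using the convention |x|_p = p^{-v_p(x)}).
|5/301|_7 = 7

Step 1 — compute v_7(x) by factoring powers of 7 out of the numerator and denominator: v_7(5/301) = -1. Step 2 — apply |x|_p = p^{-v_p(x)} = 7^{1} = 7.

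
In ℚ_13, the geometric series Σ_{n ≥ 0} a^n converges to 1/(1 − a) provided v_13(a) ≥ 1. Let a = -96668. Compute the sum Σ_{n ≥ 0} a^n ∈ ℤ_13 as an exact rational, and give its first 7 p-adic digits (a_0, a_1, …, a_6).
Σ a^n = 1/(1 − a) = 1/96669;  first 7 digits = (1, 0, 0, 8, 9, 12, 11)

v_13(a) = 3 ≥ 1, so the series converges in ℤ_13 to 1/(1 − a) = 1/(1 − (-96668)) = 1/96669. Expand this rational in ℤ_13: compute digits iteratively via d_i = x_i mod 13, x_{i+1} = (x_i − d_i)/13. The first 7 digits are (1, 0, 0, 8, 9, 12, 11).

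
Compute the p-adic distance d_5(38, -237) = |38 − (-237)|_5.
d_5(38, -237) = 1/25

Step 1 — x − y = 38 − (-237) = 275. Step 2 — v_5(275) = 2 (factor: 275 = (5^2 · 11); the sign does not affect v_p). Step 3 — |x − y|_5 = 5^{-2} = 1/25.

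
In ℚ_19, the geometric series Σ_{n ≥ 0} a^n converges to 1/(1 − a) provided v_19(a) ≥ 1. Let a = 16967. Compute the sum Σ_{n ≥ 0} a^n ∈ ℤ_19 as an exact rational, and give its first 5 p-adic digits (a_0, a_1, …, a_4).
Σ a^n = 1/(1 − a) = -1/16966;  first 5 digits = (1, 0, 9, 2, 5)

v_19(a) = 2 ≥ 1, so the series converges in ℤ_19 to 1/(1 − a) = 1/(1 − 16967) = -1/16966. Expand this rational in ℤ_19: compute digits iteratively via d_i = x_i mod 19, x_{i+1} = (x_i − d_i)/19. The first 5 digits are (1, 0, 9, 2, 5).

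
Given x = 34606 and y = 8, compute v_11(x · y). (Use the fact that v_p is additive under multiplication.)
v_11(276848) = 3

v_p(x) = 3 (factor: 34606 = 11^3 · 26); v_p(y) = 0 (factor: 8 = 11^0 · 8). Additivity: v_p(xy) = v_p(x) + v_p(y) = 3 + 0 = 3. (Direct check: xy = 276848 = 11^3 · (208).)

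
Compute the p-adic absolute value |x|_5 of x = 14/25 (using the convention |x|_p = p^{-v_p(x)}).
|14/25|_5 = 25

Step 1 — compute v_5(x) by factoring powers of 5 out of the numerator and denominator: v_5(14/25) = -2. Step 2 — apply |x|_p = p^{-v_p(x)} = 5^{2} = 25.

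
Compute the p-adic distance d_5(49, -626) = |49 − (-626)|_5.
d_5(49, -626) = 1/25

Step 1 — x − y = 49 − (-626) = 675. Step 2 — v_5(675) = 2 (factor: 675 = (5^2 · 27); the sign does not affect v_p). Step 3 — |x − y|_5 = 5^{-2} = 1/25.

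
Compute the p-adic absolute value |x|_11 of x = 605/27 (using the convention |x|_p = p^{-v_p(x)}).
|605/27|_11 = 1/121

Step 1 — compute v_11(x) by factoring powers of 11 out of the numerator and denominator: v_11(605/27) = 2. Step 2 — apply |x|_p = p^{-v_p(x)} = 11^{-2} = 1/121.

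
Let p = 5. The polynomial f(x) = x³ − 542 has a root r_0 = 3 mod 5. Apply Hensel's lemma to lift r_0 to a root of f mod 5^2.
r_1 = 23 (mod 25)

Hensel: r_{i+1} = r_i − f(r_i)/f′(r_i) mod 5^{i+2}, where f′(x) = 3x². Iterate:
  r_0 = 3 (mod 5)
  r_1 = 23 (mod 25)
Final: r = 23 with f(r) ≡ 0 mod 5^2.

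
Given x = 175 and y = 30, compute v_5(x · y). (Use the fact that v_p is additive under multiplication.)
v_5(5250) = 3

v_p(x) = 2 (factor: 175 = 5^2 · 7); v_p(y) = 1 (factor: 30 = 5^1 · 6). Additivity: v_p(xy) = v_p(x) + v_p(y) = 2 + 1 = 3. (Direct check: xy = 5250 = 5^3 · (42).)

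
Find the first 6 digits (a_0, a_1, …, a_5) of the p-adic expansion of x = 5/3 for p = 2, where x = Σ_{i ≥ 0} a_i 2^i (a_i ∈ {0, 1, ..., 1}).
(a_0, …, a_5) = (1, 1, 1, 0, 1, 0)

v_2(5/3) = 0 (numerator and denominator both coprime to 2), so x ∈ ℤ_2^×. Compute digits iteratively via a_i = x_i mod 2, x_{i+1} = (x_i − a_i)/2, with x_0 = x:
  x_0 = 5/3;  a_0 = 1;  x_1 = (x_0 − 1)/2 = 1/3
  x_1 = 1/3;  a_1 = 1;  x_2 = (x_1 − 1)/2 = -1/3
  x_2 = -1/3;  a_2 = 1;  x_3 = (x_2 − 1)/2 = -2/3
  x_3 = -2/3;  a_3 = 0;  x_4 = (x_3 − 0)/2 = -1/3
  x_4 = -1/3;  a_4 = 1;  x_5 = (x_4 − 1)/2 = -2/3
  x_5 = -2/3;  a_5 = 0;  x_6 = (x_5 − 0)/2 = -1/3
Digits: (1, 1, 1, 0, 1, 0).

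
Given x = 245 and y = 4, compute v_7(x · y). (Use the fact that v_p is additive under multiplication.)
v_7(980) = 2

v_p(x) = 2 (factor: 245 = 7^2 · 5); v_p(y) = 0 (factor: 4 = 7^0 · 4). Additivity: v_p(xy) = v_p(x) + v_p(y) = 2 + 0 = 2. (Direct check: xy = 980 = 7^2 · (20).)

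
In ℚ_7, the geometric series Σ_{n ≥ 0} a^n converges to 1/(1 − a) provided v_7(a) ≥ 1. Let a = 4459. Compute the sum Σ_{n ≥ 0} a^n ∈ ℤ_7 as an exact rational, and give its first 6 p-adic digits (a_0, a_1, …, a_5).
Σ a^n = 1/(1 − a) = -1/4458;  first 6 digits = (1, 0, 0, 6, 1, 0)

v_7(a) = 3 ≥ 1, so the series converges in ℤ_7 to 1/(1 − a) = 1/(1 − 4459) = -1/4458. Expand this rational in ℤ_7: compute digits iteratively via d_i = x_i mod 7, x_{i+1} = (x_i − d_i)/7. The first 6 digits are (1, 0, 0, 6, 1, 0).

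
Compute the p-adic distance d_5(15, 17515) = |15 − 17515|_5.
d_5(15, 17515) = 1/625

Step 1 — x − y = 15 − 17515 = -17500. Step 2 — v_5(-17500) = 4 (factor: -17500 = −(5^4 · 28); the sign does not affect v_p). Step 3 — |x − y|_5 = 5^{-4} = 1/625.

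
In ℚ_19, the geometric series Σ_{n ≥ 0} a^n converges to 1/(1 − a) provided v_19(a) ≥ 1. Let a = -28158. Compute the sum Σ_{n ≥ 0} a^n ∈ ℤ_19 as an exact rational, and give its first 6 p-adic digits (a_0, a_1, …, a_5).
Σ a^n = 1/(1 − a) = 1/28159;  first 6 digits = (1, 0, 17, 14, 3, 16)

v_19(a) = 2 ≥ 1, so the series converges in ℤ_19 to 1/(1 − a) = 1/(1 − (-28158)) = 1/28159. Expand this rational in ℤ_19: compute digits iteratively via d_i = x_i mod 19, x_{i+1} = (x_i − d_i)/19. The first 6 digits are (1, 0, 17, 14, 3, 16).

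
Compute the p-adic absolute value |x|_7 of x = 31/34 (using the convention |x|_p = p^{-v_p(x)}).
|31/34|_7 = 1

Step 1 — compute v_7(x) by factoring powers of 7 out of the numerator and denominator: v_7(31/34) = 0. Step 2 — apply |x|_p = p^{-v_p(x)} = 7^{0} = 1.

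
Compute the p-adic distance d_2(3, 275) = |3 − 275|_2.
d_2(3, 275) = 1/16

Step 1 — x − y = 3 − 275 = -272. Step 2 — v_2(-272) = 4 (factor: -272 = −(2^4 · 17); the sign does not affect v_p). Step 3 — |x − y|_2 = 2^{-4} = 1/16.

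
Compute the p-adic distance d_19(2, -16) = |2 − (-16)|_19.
d_19(2, -16) = 1

Step 1 — x − y = 2 − (-16) = 18. Step 2 — v_19(18) = 0 (factor: 18 = (19^0 · 18); the sign does not affect v_p). Step 3 — |x − y|_19 = 19^{0} = 1.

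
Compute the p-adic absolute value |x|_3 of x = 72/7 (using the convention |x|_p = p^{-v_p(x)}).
|72/7|_3 = 1/9

Step 1 — compute v_3(x) by factoring powers of 3 out of the numerator and denominator: v_3(72/7) = 2. Step 2 — apply |x|_p = p^{-v_p(x)} = 3^{-2} = 1/9.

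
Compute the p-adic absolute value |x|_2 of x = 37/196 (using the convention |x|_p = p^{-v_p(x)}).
|37/196|_2 = 4

Step 1 — compute v_2(x) by factoring powers of 2 out of the numerator and denominator: v_2(37/196) = -2. Step 2 — apply |x|_p = p^{-v_p(x)} = 2^{2} = 4.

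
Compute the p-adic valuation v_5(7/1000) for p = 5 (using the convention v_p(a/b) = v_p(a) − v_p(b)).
v_5(7/1000) = -3

Factor powers of 5 from the numerator and denominator of the reduced fraction: 7 = 5^0 · 7 and 1000 = 5^3 · 8. Apply v_p(a/b) = v_p(a) − v_p(b): v_5(7/1000) = 0 − 3 = -3.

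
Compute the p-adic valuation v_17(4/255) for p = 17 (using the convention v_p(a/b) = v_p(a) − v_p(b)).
v_17(4/255) = -1

Factor powers of 17 from the numerator and denominator of the reduced fraction: 4 = 17^0 · 4 and 255 = 17^1 · 15. Apply v_p(a/b) = v_p(a) − v_p(b): v_17(4/255) = 0 − 1 = -1.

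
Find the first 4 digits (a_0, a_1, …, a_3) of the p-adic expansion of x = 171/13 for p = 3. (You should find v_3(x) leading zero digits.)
(a_0, …, a_3) = (0, 0, 1, 2)

v_3(171/13) = 2, so a_0 = ... = a_1 = 0. Factor out: x = 3^2 · u with u = 19/13 a unit in ℤ_3. Expand u iteratively via a_{v+i} = u_i mod 3, u_{i+1} = (u_i − a_{v+i})/3:
  u_0 = 19/13;  a_2 = 1;  u_1 = (u_0 − 1)/3 = 2/13
  u_1 = 2/13;  a_3 = 2;  u_2 = (u_1 − 2)/3 = -8/13
Digits: (0, 0, 1, 2).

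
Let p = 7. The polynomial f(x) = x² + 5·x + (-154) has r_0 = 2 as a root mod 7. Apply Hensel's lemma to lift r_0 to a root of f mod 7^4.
r_3 = 2179 (mod 2401)

Hensel: r_{i+1} = r_i − f(r_i)·(f′(r_i))^{-1} mod 7^{i+2}, f′(x) = 2x + 5. Iterate:
  r_0 = 2 (mod 7)
  r_1 = 23 (mod 49)
  r_2 = 121 (mod 343)
  r_3 = 2179 (mod 2401)
Final: r = 2179 satisfies f(r) ≡ 0 mod 7^4.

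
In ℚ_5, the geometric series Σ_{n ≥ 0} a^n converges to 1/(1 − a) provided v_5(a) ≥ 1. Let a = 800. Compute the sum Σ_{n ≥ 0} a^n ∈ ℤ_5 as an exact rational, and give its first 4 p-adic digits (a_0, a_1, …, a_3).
Σ a^n = 1/(1 − a) = -1/799;  first 4 digits = (1, 0, 2, 1)

v_5(a) = 2 ≥ 1, so the series converges in ℤ_5 to 1/(1 − a) = 1/(1 − 800) = -1/799. Expand this rational in ℤ_5: compute digits iteratively via d_i = x_i mod 5, x_{i+1} = (x_i − d_i)/5. The first 4 digits are (1, 0, 2, 1).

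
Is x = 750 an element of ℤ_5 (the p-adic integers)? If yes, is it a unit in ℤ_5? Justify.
x ∈ ℤ_5 but not a unit; v_5(x) = 3 > 0

ℤ_5 = {x ∈ ℚ_5 : v_5(x) ≥ 0} and ℤ_5^× = {x ∈ ℤ_5 : v_5(x) = 0}. Here v_5(750) = v_5(num) − v_5(den) = 3; compare against these criteria.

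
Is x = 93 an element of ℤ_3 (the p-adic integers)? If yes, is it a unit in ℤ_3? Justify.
x ∈ ℤ_3 but not a unit; v_3(x) = 1 > 0

ℤ_3 = {x ∈ ℚ_3 : v_3(x) ≥ 0} and ℤ_3^× = {x ∈ ℤ_3 : v_3(x) = 0}. Here v_3(93) = v_3(num) − v_3(den) = 1; compare against these criteria.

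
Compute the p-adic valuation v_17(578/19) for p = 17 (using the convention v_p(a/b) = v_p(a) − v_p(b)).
v_17(578/19) = 2

Factor powers of 17 from the numerator and denominator of the reduced fraction: 578 = 17^2 · 2 and 19 = 17^0 · 19. Apply v_p(a/b) = v_p(a) − v_p(b): v_17(578/19) = 2 − 0 = 2.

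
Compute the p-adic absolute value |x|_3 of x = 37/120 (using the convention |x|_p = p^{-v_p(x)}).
|37/120|_3 = 3

Step 1 — compute v_3(x) by factoring powers of 3 out of the numerator and denominator: v_3(37/120) = -1. Step 2 — apply |x|_p = p^{-v_p(x)} = 3^{1} = 3.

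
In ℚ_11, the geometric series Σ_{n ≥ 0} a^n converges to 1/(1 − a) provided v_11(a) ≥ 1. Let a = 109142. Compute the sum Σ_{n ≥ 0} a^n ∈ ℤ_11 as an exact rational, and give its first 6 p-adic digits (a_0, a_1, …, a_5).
Σ a^n = 1/(1 − a) = -1/109141;  first 6 digits = (1, 0, 0, 5, 7, 0)

v_11(a) = 3 ≥ 1, so the series converges in ℤ_11 to 1/(1 − a) = 1/(1 − 109142) = -1/109141. Expand this rational in ℤ_11: compute digits iteratively via d_i = x_i mod 11, x_{i+1} = (x_i − d_i)/11. The first 6 digits are (1, 0, 0, 5, 7, 0).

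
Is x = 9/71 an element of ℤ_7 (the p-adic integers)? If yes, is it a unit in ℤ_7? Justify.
x ∈ ℤ_7^× (unit); v_7(x) = 0

ℤ_7 = {x ∈ ℚ_7 : v_7(x) ≥ 0} and ℤ_7^× = {x ∈ ℤ_7 : v_7(x) = 0}. Here v_7(9/71) = v_7(num) − v_7(den) = 0; compare against these criteria.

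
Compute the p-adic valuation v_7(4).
v_7(4) = 0

v_7(n) is the largest exponent k such that 7^k divides n. Factor out: 4 = 7^0 · 4. (Sign doesn't affect v_p.) So v_7(4) = 0.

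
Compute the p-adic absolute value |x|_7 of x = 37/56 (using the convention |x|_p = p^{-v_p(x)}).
|37/56|_7 = 7

Step 1 — compute v_7(x) by factoring powers of 7 out of the numerator and denominator: v_7(37/56) = -1. Step 2 — apply |x|_p = p^{-v_p(x)} = 7^{1} = 7.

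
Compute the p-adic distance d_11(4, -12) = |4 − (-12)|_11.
d_11(4, -12) = 1

Step 1 — x − y = 4 − (-12) = 16. Step 2 — v_11(16) = 0 (factor: 16 = (11^0 · 16); the sign does not affect v_p). Step 3 — |x − y|_11 = 11^{0} = 1.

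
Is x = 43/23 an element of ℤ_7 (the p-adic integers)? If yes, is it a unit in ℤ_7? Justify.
x ∈ ℤ_7^× (unit); v_7(x) = 0

ℤ_7 = {x ∈ ℚ_7 : v_7(x) ≥ 0} and ℤ_7^× = {x ∈ ℤ_7 : v_7(x) = 0}. Here v_7(43/23) = v_7(num) − v_7(den) = 0; compare against these criteria.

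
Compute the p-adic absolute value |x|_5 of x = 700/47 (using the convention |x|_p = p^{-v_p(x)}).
|700/47|_5 = 1/25

Step 1 — compute v_5(x) by factoring powers of 5 out of the numerator and denominator: v_5(700/47) = 2. Step 2 — apply |x|_p = p^{-v_p(x)} = 5^{-2} = 1/25.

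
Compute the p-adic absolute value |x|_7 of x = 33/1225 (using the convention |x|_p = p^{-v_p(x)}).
|33/1225|_7 = 49

Step 1 — compute v_7(x) by factoring powers of 7 out of the numerator and denominator: v_7(33/1225) = -2. Step 2 — apply |x|_p = p^{-v_p(x)} = 7^{2} = 49.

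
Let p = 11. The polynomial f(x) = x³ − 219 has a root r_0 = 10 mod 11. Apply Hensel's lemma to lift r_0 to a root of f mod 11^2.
r_1 = 32 (mod 121)

Hensel: r_{i+1} = r_i − f(r_i)/f′(r_i) mod 11^{i+2}, where f′(x) = 3x². Iterate:
  r_0 = 10 (mod 11)
  r_1 = 32 (mod 121)
Final: r = 32 with f(r) ≡ 0 mod 11^2.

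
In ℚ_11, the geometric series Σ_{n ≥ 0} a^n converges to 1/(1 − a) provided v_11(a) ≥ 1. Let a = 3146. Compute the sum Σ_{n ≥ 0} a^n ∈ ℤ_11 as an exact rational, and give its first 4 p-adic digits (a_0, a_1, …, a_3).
Σ a^n = 1/(1 − a) = -1/3145;  first 4 digits = (1, 0, 4, 2)

v_11(a) = 2 ≥ 1, so the series converges in ℤ_11 to 1/(1 − a) = 1/(1 − 3146) = -1/3145. Expand this rational in ℤ_11: compute digits iteratively via d_i = x_i mod 11, x_{i+1} = (x_i − d_i)/11. The first 4 digits are (1, 0, 4, 2).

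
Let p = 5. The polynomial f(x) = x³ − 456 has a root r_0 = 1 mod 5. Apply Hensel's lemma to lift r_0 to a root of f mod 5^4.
r_3 = 136 (mod 625)

Hensel: r_{i+1} = r_i − f(r_i)/f′(r_i) mod 5^{i+2}, where f′(x) = 3x². Iterate:
  r_0 = 1 (mod 5)
  r_1 = 11 (mod 25)
  r_2 = 11 (mod 125)
  r_3 = 136 (mod 625)
Final: r = 136 with f(r) ≡ 0 mod 5^4.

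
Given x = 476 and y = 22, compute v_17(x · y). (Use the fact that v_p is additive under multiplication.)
v_17(10472) = 1

v_p(x) = 1 (factor: 476 = 17^1 · 28); v_p(y) = 0 (factor: 22 = 17^0 · 22). Additivity: v_p(xy) = v_p(x) + v_p(y) = 1 + 0 = 1. (Direct check: xy = 10472 = 17^1 · (616).)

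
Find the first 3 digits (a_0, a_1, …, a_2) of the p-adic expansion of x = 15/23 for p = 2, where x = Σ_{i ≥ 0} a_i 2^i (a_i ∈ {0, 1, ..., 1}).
(a_0, …, a_2) = (1, 0, 0)

v_2(15/23) = 0 (numerator and denominator both coprime to 2), so x ∈ ℤ_2^×. Compute digits iteratively via a_i = x_i mod 2, x_{i+1} = (x_i − a_i)/2, with x_0 = x:
  x_0 = 15/23;  a_0 = 1;  x_1 = (x_0 − 1)/2 = -4/23
  x_1 = -4/23;  a_1 = 0;  x_2 = (x_1 − 0)/2 = -2/23
  x_2 = -2/23;  a_2 = 0;  x_3 = (x_2 − 0)/2 = -1/23
Digits: (1, 0, 0).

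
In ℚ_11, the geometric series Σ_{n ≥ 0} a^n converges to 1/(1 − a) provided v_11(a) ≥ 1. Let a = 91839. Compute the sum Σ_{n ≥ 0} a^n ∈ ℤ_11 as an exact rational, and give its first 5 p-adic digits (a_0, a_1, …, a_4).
Σ a^n = 1/(1 − a) = -1/91838;  first 5 digits = (1, 0, 0, 3, 6)

v_11(a) = 3 ≥ 1, so the series converges in ℤ_11 to 1/(1 − a) = 1/(1 − 91839) = -1/91838. Expand this rational in ℤ_11: compute digits iteratively via d_i = x_i mod 11, x_{i+1} = (x_i − d_i)/11. The first 5 digits are (1, 0, 0, 3, 6).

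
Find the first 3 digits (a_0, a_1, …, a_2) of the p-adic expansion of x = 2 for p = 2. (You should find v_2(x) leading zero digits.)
(a_0, …, a_2) = (0, 1, 0)

v_2(2) = 1, so a_0 = ... = a_0 = 0. Factor out: x = 2^1 · u with u = 1 a unit in ℤ_2. Expand u iteratively via a_{v+i} = u_i mod 2, u_{i+1} = (u_i − a_{v+i})/2:
  u_0 = 1;  a_1 = 1;  u_1 = (u_0 − 1)/2 = 0
  u_1 = 0;  a_2 = 0;  u_2 = (u_1 − 0)/2 = 0
Digits: (0, 1, 0).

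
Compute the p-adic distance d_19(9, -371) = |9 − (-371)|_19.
d_19(9, -371) = 1/19

Step 1 — x − y = 9 − (-371) = 380. Step 2 — v_19(380) = 1 (factor: 380 = (19^1 · 20); the sign does not affect v_p). Step 3 — |x − y|_19 = 19^{-1} = 1/19.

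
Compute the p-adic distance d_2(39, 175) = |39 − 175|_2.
d_2(39, 175) = 1/8

Step 1 — x − y = 39 − 175 = -136. Step 2 — v_2(-136) = 3 (factor: -136 = −(2^3 · 17); the sign does not affect v_p). Step 3 — |x − y|_2 = 2^{-3} = 1/8.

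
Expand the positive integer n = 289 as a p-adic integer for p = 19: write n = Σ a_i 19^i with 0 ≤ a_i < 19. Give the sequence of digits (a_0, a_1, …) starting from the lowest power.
(a_0, a_1, …) = (4, 15)

Repeated division by 19 gives the digits low-to-high: 289 = 4 + 15·19^1. Digit sequence: (4, 15).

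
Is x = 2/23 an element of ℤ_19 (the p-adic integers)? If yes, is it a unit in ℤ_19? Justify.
x ∈ ℤ_19^× (unit); v_19(x) = 0

ℤ_19 = {x ∈ ℚ_19 : v_19(x) ≥ 0} and ℤ_19^× = {x ∈ ℤ_19 : v_19(x) = 0}. Here v_19(2/23) = v_19(num) − v_19(den) = 0; compare against these criteria.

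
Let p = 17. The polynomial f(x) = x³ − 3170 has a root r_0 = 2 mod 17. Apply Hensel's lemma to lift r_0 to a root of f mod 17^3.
r_2 = 3011 (mod 4913)

Hensel: r_{i+1} = r_i − f(r_i)/f′(r_i) mod 17^{i+2}, where f′(x) = 3x². Iterate:
  r_0 = 2 (mod 17)
  r_1 = 121 (mod 289)
  r_2 = 3011 (mod 4913)
Final: r = 3011 with f(r) ≡ 0 mod 17^3.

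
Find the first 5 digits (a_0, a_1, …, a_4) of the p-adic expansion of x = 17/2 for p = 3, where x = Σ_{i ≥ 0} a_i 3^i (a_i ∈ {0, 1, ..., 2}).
(a_0, …, a_4) = (1, 1, 2, 1, 1)

v_3(17/2) = 0 (numerator and denominator both coprime to 3), so x ∈ ℤ_3^×. Compute digits iteratively via a_i = x_i mod 3, x_{i+1} = (x_i − a_i)/3, with x_0 = x:
  x_0 = 17/2;  a_0 = 1;  x_1 = (x_0 − 1)/3 = 5/2
  x_1 = 5/2;  a_1 = 1;  x_2 = (x_1 − 1)/3 = 1/2
  x_2 = 1/2;  a_2 = 2;  x_3 = (x_2 − 2)/3 = -1/2
  x_3 = -1/2;  a_3 = 1;  x_4 = (x_3 − 1)/3 = -1/2
  x_4 = -1/2;  a_4 = 1;  x_5 = (x_4 − 1)/3 = -1/2
Digits: (1, 1, 2, 1, 1).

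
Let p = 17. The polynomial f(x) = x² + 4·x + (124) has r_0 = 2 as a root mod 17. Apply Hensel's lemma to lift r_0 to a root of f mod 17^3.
r_2 = 563 (mod 4913)

Hensel: r_{i+1} = r_i − f(r_i)·(f′(r_i))^{-1} mod 17^{i+2}, f′(x) = 2x + 4. Iterate:
  r_0 = 2 (mod 17)
  r_1 = 274 (mod 289)
  r_2 = 563 (mod 4913)
Final: r = 563 satisfies f(r) ≡ 0 mod 17^3.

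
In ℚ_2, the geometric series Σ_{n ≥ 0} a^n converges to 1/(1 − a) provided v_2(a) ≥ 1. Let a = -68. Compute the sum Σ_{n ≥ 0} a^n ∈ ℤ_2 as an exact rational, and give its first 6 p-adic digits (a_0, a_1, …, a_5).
Σ a^n = 1/(1 − a) = 1/69;  first 6 digits = (1, 0, 1, 1, 0, 0)

v_2(a) = 2 ≥ 1, so the series converges in ℤ_2 to 1/(1 − a) = 1/(1 − (-68)) = 1/69. Expand this rational in ℤ_2: compute digits iteratively via d_i = x_i mod 2, x_{i+1} = (x_i − d_i)/2. The first 6 digits are (1, 0, 1, 1, 0, 0).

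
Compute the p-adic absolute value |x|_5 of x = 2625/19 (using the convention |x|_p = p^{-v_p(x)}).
|2625/19|_5 = 1/125

Step 1 — compute v_5(x) by factoring powers of 5 out of the numerator and denominator: v_5(2625/19) = 3. Step 2 — apply |x|_p = p^{-v_p(x)} = 5^{-3} = 1/125.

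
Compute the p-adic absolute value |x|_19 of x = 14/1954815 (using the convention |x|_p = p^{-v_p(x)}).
|14/1954815|_19 = 130321

Step 1 — compute v_19(x) by factoring powers of 19 out of the numerator and denominator: v_19(14/1954815) = -4. Step 2 — apply |x|_p = p^{-v_p(x)} = 19^{4} = 130321.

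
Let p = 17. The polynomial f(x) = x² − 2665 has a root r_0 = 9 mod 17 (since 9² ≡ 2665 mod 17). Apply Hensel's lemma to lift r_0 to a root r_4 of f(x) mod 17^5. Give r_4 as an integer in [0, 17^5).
r_4 = 1132583 (mod 1419857)

Hensel's recurrence: r_{i+1} = r_i − f(r_i)·(f′(r_i))^{-1} mod 17^{i+2}, with f′(x) = 2x. Iterate:
  r_0 = 9 (mod 17)
  r_1 = 281 (mod 289)
  r_2 = 2593 (mod 4913)
  r_3 = 46810 (mod 83521)
  r_4 = 1132583 (mod 1419857)
Final: r_4 = 1132583, and one checks f(r_4) ≡ 0 mod 17^5.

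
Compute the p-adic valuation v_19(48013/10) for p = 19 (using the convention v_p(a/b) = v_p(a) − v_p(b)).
v_19(48013/10) = 3

Factor powers of 19 from the numerator and denominator of the reduced fraction: 48013 = 19^3 · 7 and 10 = 19^0 · 10. Apply v_p(a/b) = v_p(a) − v_p(b): v_19(48013/10) = 3 − 0 = 3.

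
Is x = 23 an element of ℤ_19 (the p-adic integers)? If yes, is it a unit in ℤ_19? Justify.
x ∈ ℤ_19^× (unit); v_19(x) = 0

ℤ_19 = {x ∈ ℚ_19 : v_19(x) ≥ 0} and ℤ_19^× = {x ∈ ℤ_19 : v_19(x) = 0}. Here v_19(23) = v_19(num) − v_19(den) = 0; compare against these criteria.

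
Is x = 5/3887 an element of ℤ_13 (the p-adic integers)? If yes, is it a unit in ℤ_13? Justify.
x ∉ ℤ_13 (v_13(x) = -2 < 0)

ℤ_13 = {x ∈ ℚ_13 : v_13(x) ≥ 0} and ℤ_13^× = {x ∈ ℤ_13 : v_13(x) = 0}. Here v_13(5/3887) = v_13(num) − v_13(den) = -2; compare against these criteria.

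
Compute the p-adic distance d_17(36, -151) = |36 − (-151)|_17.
d_17(36, -151) = 1/17

Step 1 — x − y = 36 − (-151) = 187. Step 2 — v_17(187) = 1 (factor: 187 = (17^1 · 11); the sign does not affect v_p). Step 3 — |x − y|_17 = 17^{-1} = 1/17.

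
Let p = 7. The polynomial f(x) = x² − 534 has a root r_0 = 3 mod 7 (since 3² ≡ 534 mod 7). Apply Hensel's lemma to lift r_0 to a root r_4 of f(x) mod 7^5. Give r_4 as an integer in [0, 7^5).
r_4 = 3202 (mod 16807)

Hensel's recurrence: r_{i+1} = r_i − f(r_i)·(f′(r_i))^{-1} mod 7^{i+2}, with f′(x) = 2x. Iterate:
  r_0 = 3 (mod 7)
  r_1 = 17 (mod 49)
  r_2 = 115 (mod 343)
  r_3 = 801 (mod 2401)
  r_4 = 3202 (mod 16807)
Final: r_4 = 3202, and one checks f(r_4) ≡ 0 mod 7^5.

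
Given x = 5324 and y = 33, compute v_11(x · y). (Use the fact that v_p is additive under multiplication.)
v_11(175692) = 4

v_p(x) = 3 (factor: 5324 = 11^3 · 4); v_p(y) = 1 (factor: 33 = 11^1 · 3). Additivity: v_p(xy) = v_p(x) + v_p(y) = 3 + 1 = 4. (Direct check: xy = 175692 = 11^4 · (12).)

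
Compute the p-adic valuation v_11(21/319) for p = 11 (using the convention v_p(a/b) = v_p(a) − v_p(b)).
v_11(21/319) = -1

Factor powers of 11 from the numerator and denominator of the reduced fraction: 21 = 11^0 · 21 and 319 = 11^1 · 29. Apply v_p(a/b) = v_p(a) − v_p(b): v_11(21/319) = 0 − 1 = -1.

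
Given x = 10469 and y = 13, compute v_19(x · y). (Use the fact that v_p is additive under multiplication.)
v_19(136097) = 2

v_p(x) = 2 (factor: 10469 = 19^2 · 29); v_p(y) = 0 (factor: 13 = 19^0 · 13). Additivity: v_p(xy) = v_p(x) + v_p(y) = 2 + 0 = 2. (Direct check: xy = 136097 = 19^2 · (377).)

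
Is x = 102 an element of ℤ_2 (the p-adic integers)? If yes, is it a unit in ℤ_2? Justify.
x ∈ ℤ_2 but not a unit; v_2(x) = 1 > 0

ℤ_2 = {x ∈ ℚ_2 : v_2(x) ≥ 0} and ℤ_2^× = {x ∈ ℤ_2 : v_2(x) = 0}. Here v_2(102) = v_2(num) − v_2(den) = 1; compare against these criteria.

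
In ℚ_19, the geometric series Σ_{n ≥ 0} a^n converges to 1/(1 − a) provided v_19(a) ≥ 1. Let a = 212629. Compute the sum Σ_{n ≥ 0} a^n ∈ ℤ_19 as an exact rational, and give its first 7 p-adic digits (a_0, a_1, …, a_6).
Σ a^n = 1/(1 − a) = -1/212628;  first 7 digits = (1, 0, 0, 12, 1, 0, 11)

v_19(a) = 3 ≥ 1, so the series converges in ℤ_19 to 1/(1 − a) = 1/(1 − 212629) = -1/212628. Expand this rational in ℤ_19: compute digits iteratively via d_i = x_i mod 19, x_{i+1} = (x_i − d_i)/19. The first 7 digits are (1, 0, 0, 12, 1, 0, 11).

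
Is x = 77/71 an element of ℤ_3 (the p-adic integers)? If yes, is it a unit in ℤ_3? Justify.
x ∈ ℤ_3^× (unit); v_3(x) = 0

ℤ_3 = {x ∈ ℚ_3 : v_3(x) ≥ 0} and ℤ_3^× = {x ∈ ℤ_3 : v_3(x) = 0}. Here v_3(77/71) = v_3(num) − v_3(den) = 0; compare against these criteria.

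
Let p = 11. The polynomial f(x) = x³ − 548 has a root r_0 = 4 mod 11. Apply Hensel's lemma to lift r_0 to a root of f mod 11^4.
r_3 = 13435 (mod 14641)

Hensel: r_{i+1} = r_i − f(r_i)/f′(r_i) mod 11^{i+2}, where f′(x) = 3x². Iterate:
  r_0 = 4 (mod 11)
  r_1 = 4 (mod 121)
  r_2 = 125 (mod 1331)
  r_3 = 13435 (mod 14641)
Final: r = 13435 with f(r) ≡ 0 mod 11^4.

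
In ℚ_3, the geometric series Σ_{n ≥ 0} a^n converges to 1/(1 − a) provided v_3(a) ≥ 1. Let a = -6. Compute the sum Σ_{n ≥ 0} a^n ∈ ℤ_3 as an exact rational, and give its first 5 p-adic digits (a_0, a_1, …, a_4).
Σ a^n = 1/(1 − a) = 1/7;  first 5 digits = (1, 1, 0, 2, 1)

v_3(a) = 1 ≥ 1, so the series converges in ℤ_3 to 1/(1 − a) = 1/(1 − (-6)) = 1/7. Expand this rational in ℤ_3: compute digits iteratively via d_i = x_i mod 3, x_{i+1} = (x_i − d_i)/3. The first 5 digits are (1, 1, 0, 2, 1).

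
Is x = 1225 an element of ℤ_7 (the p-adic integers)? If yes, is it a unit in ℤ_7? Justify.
x ∈ ℤ_7 but not a unit; v_7(x) = 2 > 0

ℤ_7 = {x ∈ ℚ_7 : v_7(x) ≥ 0} and ℤ_7^× = {x ∈ ℤ_7 : v_7(x) = 0}. Here v_7(1225) = v_7(num) − v_7(den) = 2; compare against these criteria.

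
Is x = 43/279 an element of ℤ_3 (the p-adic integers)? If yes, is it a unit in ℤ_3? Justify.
x ∉ ℤ_3 (v_3(x) = -2 < 0)

ℤ_3 = {x ∈ ℚ_3 : v_3(x) ≥ 0} and ℤ_3^× = {x ∈ ℤ_3 : v_3(x) = 0}. Here v_3(43/279) = v_3(num) − v_3(den) = -2; compare against these criteria.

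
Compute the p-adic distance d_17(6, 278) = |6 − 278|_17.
d_17(6, 278) = 1/17

Step 1 — x − y = 6 − 278 = -272. Step 2 — v_17(-272) = 1 (factor: -272 = −(17^1 · 16); the sign does not affect v_p). Step 3 — |x − y|_17 = 17^{-1} = 1/17.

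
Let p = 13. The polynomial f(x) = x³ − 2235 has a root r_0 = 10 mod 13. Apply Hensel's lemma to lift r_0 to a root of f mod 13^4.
r_3 = 3442 (mod 28561)

Hensel: r_{i+1} = r_i − f(r_i)/f′(r_i) mod 13^{i+2}, where f′(x) = 3x². Iterate:
  r_0 = 10 (mod 13)
  r_1 = 62 (mod 169)
  r_2 = 1245 (mod 2197)
  r_3 = 3442 (mod 28561)
Final: r = 3442 with f(r) ≡ 0 mod 13^4.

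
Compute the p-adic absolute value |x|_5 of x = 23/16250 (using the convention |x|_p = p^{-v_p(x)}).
|23/16250|_5 = 625

Step 1 — compute v_5(x) by factoring powers of 5 out of the numerator and denominator: v_5(23/16250) = -4. Step 2 — apply |x|_p = p^{-v_p(x)} = 5^{4} = 625.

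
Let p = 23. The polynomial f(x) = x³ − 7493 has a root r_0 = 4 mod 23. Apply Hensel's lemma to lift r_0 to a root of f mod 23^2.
r_1 = 280 (mod 529)

Hensel: r_{i+1} = r_i − f(r_i)/f′(r_i) mod 23^{i+2}, where f′(x) = 3x². Iterate:
  r_0 = 4 (mod 23)
  r_1 = 280 (mod 529)
Final: r = 280 with f(r) ≡ 0 mod 23^2.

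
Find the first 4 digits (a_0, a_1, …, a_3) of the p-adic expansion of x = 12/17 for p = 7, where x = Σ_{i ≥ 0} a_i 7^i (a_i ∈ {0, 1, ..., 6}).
(a_0, …, a_3) = (4, 2, 5, 5)

v_7(12/17) = 0 (numerator and denominator both coprime to 7), so x ∈ ℤ_7^×. Compute digits iteratively via a_i = x_i mod 7, x_{i+1} = (x_i − a_i)/7, with x_0 = x:
  x_0 = 12/17;  a_0 = 4;  x_1 = (x_0 − 4)/7 = -8/17
  x_1 = -8/17;  a_1 = 2;  x_2 = (x_1 − 2)/7 = -6/17
  x_2 = -6/17;  a_2 = 5;  x_3 = (x_2 − 5)/7 = -13/17
  x_3 = -13/17;  a_3 = 5;  x_4 = (x_3 − 5)/7 = -14/17
Digits: (4, 2, 5, 5).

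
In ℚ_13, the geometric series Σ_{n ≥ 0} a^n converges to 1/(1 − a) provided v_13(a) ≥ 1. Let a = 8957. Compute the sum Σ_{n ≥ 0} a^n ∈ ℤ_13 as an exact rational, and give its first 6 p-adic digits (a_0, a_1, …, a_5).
Σ a^n = 1/(1 − a) = -1/8956;  first 6 digits = (1, 0, 1, 4, 1, 8)

v_13(a) = 2 ≥ 1, so the series converges in ℤ_13 to 1/(1 − a) = 1/(1 − 8957) = -1/8956. Expand this rational in ℤ_13: compute digits iteratively via d_i = x_i mod 13, x_{i+1} = (x_i − d_i)/13. The first 6 digits are (1, 0, 1, 4, 1, 8).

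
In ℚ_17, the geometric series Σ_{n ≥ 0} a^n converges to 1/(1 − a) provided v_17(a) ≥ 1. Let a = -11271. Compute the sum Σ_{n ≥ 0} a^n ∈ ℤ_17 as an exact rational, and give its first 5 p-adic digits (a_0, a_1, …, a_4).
Σ a^n = 1/(1 − a) = 1/11272;  first 5 digits = (1, 0, 12, 14, 7)

v_17(a) = 2 ≥ 1, so the series converges in ℤ_17 to 1/(1 − a) = 1/(1 − (-11271)) = 1/11272. Expand this rational in ℤ_17: compute digits iteratively via d_i = x_i mod 17, x_{i+1} = (x_i − d_i)/17. The first 5 digits are (1, 0, 12, 14, 7).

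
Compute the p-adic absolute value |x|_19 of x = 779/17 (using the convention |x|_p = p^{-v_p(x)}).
|779/17|_19 = 1/19

Step 1 — compute v_19(x) by factoring powers of 19 out of the numerator and denominator: v_19(779/17) = 1. Step 2 — apply |x|_p = p^{-v_p(x)} = 19^{-1} = 1/19.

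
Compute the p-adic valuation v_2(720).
v_2(720) = 4

v_2(n) is the largest exponent k such that 2^k divides n. Factor out: 720 = 2^4 · 45. (Sign doesn't affect v_p.) So v_2(720) = 4.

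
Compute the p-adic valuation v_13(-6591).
v_13(-6591) = 3

v_13(n) is the largest exponent k such that 13^k divides n. Factor out: -6591 = -13^3 · 3. (Sign doesn't affect v_p.) So v_13(-6591) = 3.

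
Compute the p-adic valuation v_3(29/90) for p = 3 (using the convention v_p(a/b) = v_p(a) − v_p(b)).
v_3(29/90) = -2

Factor powers of 3 from the numerator and denominator of the reduced fraction: 29 = 3^0 · 29 and 90 = 3^2 · 10. Apply v_p(a/b) = v_p(a) − v_p(b): v_3(29/90) = 0 − 2 = -2.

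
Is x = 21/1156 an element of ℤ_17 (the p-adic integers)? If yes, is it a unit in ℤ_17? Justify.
x ∉ ℤ_17 (v_17(x) = -2 < 0)

ℤ_17 = {x ∈ ℚ_17 : v_17(x) ≥ 0} and ℤ_17^× = {x ∈ ℤ_17 : v_17(x) = 0}. Here v_17(21/1156) = v_17(num) − v_17(den) = -2; compare against these criteria.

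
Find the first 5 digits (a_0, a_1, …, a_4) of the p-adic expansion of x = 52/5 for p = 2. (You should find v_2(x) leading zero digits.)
(a_0, …, a_4) = (0, 0, 1, 0, 0)

v_2(52/5) = 2, so a_0 = ... = a_1 = 0. Factor out: x = 2^2 · u with u = 13/5 a unit in ℤ_2. Expand u iteratively via a_{v+i} = u_i mod 2, u_{i+1} = (u_i − a_{v+i})/2:
  u_0 = 13/5;  a_2 = 1;  u_1 = (u_0 − 1)/2 = 4/5
  u_1 = 4/5;  a_3 = 0;  u_2 = (u_1 − 0)/2 = 2/5
  u_2 = 2/5;  a_4 = 0;  u_3 = (u_2 − 0)/2 = 1/5
Digits: (0, 0, 1, 0, 0).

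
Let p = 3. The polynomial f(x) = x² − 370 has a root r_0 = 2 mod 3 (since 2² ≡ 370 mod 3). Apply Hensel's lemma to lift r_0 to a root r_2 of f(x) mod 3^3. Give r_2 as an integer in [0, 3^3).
r_2 = 17 (mod 27)

Hensel's recurrence: r_{i+1} = r_i − f(r_i)·(f′(r_i))^{-1} mod 3^{i+2}, with f′(x) = 2x. Iterate:
  r_0 = 2 (mod 3)
  r_1 = 8 (mod 9)
  r_2 = 17 (mod 27)
Final: r_2 = 17, and one checks f(r_2) ≡ 0 mod 3^3.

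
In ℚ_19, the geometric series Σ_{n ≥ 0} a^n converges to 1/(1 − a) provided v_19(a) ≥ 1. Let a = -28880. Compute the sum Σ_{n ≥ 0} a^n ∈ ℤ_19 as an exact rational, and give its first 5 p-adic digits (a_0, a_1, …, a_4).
Σ a^n = 1/(1 − a) = 1/28881;  first 5 digits = (1, 0, 15, 14, 15)

v_19(a) = 2 ≥ 1, so the series converges in ℤ_19 to 1/(1 − a) = 1/(1 − (-28880)) = 1/28881. Expand this rational in ℤ_19: compute digits iteratively via d_i = x_i mod 19, x_{i+1} = (x_i − d_i)/19. The first 5 digits are (1, 0, 15, 14, 15).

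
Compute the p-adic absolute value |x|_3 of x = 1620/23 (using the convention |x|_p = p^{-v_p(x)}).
|1620/23|_3 = 1/81

Step 1 — compute v_3(x) by factoring powers of 3 out of the numerator and denominator: v_3(1620/23) = 4. Step 2 — apply |x|_p = p^{-v_p(x)} = 3^{-4} = 1/81.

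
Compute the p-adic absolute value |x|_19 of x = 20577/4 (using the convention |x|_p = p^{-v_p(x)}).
|20577/4|_19 = 1/6859

Step 1 — compute v_19(x) by factoring powers of 19 out of the numerator and denominator: v_19(20577/4) = 3. Step 2 — apply |x|_p = p^{-v_p(x)} = 19^{-3} = 1/6859.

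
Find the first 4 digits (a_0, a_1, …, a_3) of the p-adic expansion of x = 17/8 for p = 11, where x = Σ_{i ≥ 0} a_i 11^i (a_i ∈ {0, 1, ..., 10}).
(a_0, …, a_3) = (9, 9, 6, 9)

v_11(17/8) = 0 (numerator and denominator both coprime to 11), so x ∈ ℤ_11^×. Compute digits iteratively via a_i = x_i mod 11, x_{i+1} = (x_i − a_i)/11, with x_0 = x:
  x_0 = 17/8;  a_0 = 9;  x_1 = (x_0 − 9)/11 = -5/8
  x_1 = -5/8;  a_1 = 9;  x_2 = (x_1 − 9)/11 = -7/8
  x_2 = -7/8;  a_2 = 6;  x_3 = (x_2 − 6)/11 = -5/8
  x_3 = -5/8;  a_3 = 9;  x_4 = (x_3 − 9)/11 = -7/8
Digits: (9, 9, 6, 9).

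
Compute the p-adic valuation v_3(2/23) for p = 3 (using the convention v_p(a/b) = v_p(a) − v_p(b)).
v_3(2/23) = 0

Factor powers of 3 from the numerator and denominator of the reduced fraction: 2 = 3^0 · 2 and 23 = 3^0 · 23. Apply v_p(a/b) = v_p(a) − v_p(b): v_3(2/23) = 0 − 0 = 0.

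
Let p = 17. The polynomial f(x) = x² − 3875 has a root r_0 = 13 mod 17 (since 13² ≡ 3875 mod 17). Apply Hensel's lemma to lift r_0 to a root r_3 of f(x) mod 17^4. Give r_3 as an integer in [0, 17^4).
r_3 = 26210 (mod 83521)

Hensel's recurrence: r_{i+1} = r_i − f(r_i)·(f′(r_i))^{-1} mod 17^{i+2}, with f′(x) = 2x. Iterate:
  r_0 = 13 (mod 17)
  r_1 = 200 (mod 289)
  r_2 = 1645 (mod 4913)
  r_3 = 26210 (mod 83521)
Final: r_3 = 26210, and one checks f(r_3) ≡ 0 mod 17^4.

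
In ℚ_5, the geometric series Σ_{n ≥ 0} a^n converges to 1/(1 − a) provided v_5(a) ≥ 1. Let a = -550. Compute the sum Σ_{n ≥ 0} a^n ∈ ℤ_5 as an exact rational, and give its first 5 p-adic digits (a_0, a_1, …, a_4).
Σ a^n = 1/(1 − a) = 1/551;  first 5 digits = (1, 0, 3, 0, 3)

v_5(a) = 2 ≥ 1, so the series converges in ℤ_5 to 1/(1 − a) = 1/(1 − (-550)) = 1/551. Expand this rational in ℤ_5: compute digits iteratively via d_i = x_i mod 5, x_{i+1} = (x_i − d_i)/5. The first 5 digits are (1, 0, 3, 0, 3).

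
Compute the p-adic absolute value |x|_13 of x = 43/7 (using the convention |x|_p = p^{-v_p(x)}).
|43/7|_13 = 1

Step 1 — compute v_13(x) by factoring powers of 13 out of the numerator and denominator: v_13(43/7) = 0. Step 2 — apply |x|_p = p^{-v_p(x)} = 13^{0} = 1.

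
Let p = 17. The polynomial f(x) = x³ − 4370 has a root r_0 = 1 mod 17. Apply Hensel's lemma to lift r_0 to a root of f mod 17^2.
r_1 = 205 (mod 289)

Hensel: r_{i+1} = r_i − f(r_i)/f′(r_i) mod 17^{i+2}, where f′(x) = 3x². Iterate:
  r_0 = 1 (mod 17)
  r_1 = 205 (mod 289)
Final: r = 205 with f(r) ≡ 0 mod 17^2.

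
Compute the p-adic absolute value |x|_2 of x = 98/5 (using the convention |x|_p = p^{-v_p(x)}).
|98/5|_2 = 1/2

Step 1 — compute v_2(x) by factoring powers of 2 out of the numerator and denominator: v_2(98/5) = 1. Step 2 — apply |x|_p = p^{-v_p(x)} = 2^{-1} = 1/2.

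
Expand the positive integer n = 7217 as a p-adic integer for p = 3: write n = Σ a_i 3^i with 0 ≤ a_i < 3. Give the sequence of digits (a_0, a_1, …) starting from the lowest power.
(a_0, a_1, …) = (2, 2, 0, 0, 2, 2, 0, 0, 1)

Repeated division by 3 gives the digits low-to-high: 7217 = 2 + 2·3^1 + 2·3^4 + 2·3^5 + 1·3^8. Digit sequence: (2, 2, 0, 0, 2, 2, 0, 0, 1).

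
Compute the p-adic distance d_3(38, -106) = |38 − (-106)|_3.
d_3(38, -106) = 1/9

Step 1 — x − y = 38 − (-106) = 144. Step 2 — v_3(144) = 2 (factor: 144 = (3^2 · 16); the sign does not affect v_p). Step 3 — |x − y|_3 = 3^{-2} = 1/9.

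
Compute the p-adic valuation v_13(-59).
v_13(-59) = 0

v_13(n) is the largest exponent k such that 13^k divides n. Factor out: -59 = -13^0 · 59. (Sign doesn't affect v_p.) So v_13(-59) = 0.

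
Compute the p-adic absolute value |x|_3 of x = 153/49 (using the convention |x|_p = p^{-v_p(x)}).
|153/49|_3 = 1/9

Step 1 — compute v_3(x) by factoring powers of 3 out of the numerator and denominator: v_3(153/49) = 2. Step 2 — apply |x|_p = p^{-v_p(x)} = 3^{-2} = 1/9.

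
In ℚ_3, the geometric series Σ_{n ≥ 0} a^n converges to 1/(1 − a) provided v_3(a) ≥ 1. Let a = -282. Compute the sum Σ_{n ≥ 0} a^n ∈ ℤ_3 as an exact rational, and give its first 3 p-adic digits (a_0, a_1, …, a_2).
Σ a^n = 1/(1 − a) = 1/283;  first 3 digits = (1, 2, 2)

v_3(a) = 1 ≥ 1, so the series converges in ℤ_3 to 1/(1 − a) = 1/(1 − (-282)) = 1/283. Expand this rational in ℤ_3: compute digits iteratively via d_i = x_i mod 3, x_{i+1} = (x_i − d_i)/3. The first 3 digits are (1, 2, 2).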